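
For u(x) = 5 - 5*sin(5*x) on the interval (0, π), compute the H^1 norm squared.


||u||_{H^1(0,π)}^2 = -20 + 350*π

u'(x) = -25*cos(5*x).
Expand u² and (u')² and integrate term by term on (0, π), using: for integers n ≥ 1, ∫_0^π sin²(nx) dx = ∫_0^π cos²(nx) dx = π/2; for n ≠ n', ∫_0^π sin(nx)sin(n'x) dx = ∫_0^π cos(nx)cos(n'x) dx = 0; and by product-to-sum, ∫_0^π sin(nx)cos(n'x) dx = ½∫_0^π [sin((n+n')x) + sin((n−n')x)] dx, which is 0 when n+n' is even and 2n/(n²−n'²) when n+n' is odd (it need not vanish on (0, π)). For the constant mode: ∫_0^π 1 dx = π, ∫_0^π cos(nx) dx = 0, ∫_0^π sin(nx) dx = (1−(−1)^n)/n.
  u² squared terms: (5)²·∫1 dx = 25·π = 25*π;  (-5)²·∫sin(5x)² dx = 25·π/2 = 25*π/2.
  u² cross terms: 2·(5)·(-5)·∫1·sin(5x) dx = -50·(2/5) = -20.
  So ∫_0^π u² dx = 25*π + 25*π/2 − 20 = -20 + 75*π/2.
  (u')² squared terms: (-25)²·∫cos(5x)² dx = 625·π/2 = 625*π/2.
  So ∫_0^π (u')² dx = 625*π/2.
||u||_{H^1}^2 = (-20 + 75*π/2) + (625*π/2) = -20 + 350*π.


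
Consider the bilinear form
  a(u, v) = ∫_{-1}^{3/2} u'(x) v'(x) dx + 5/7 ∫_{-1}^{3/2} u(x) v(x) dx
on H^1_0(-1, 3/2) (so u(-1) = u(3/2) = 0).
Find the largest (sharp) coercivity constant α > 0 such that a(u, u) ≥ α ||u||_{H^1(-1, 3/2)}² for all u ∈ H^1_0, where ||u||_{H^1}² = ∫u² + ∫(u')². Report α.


α = (125 + 28*π^2)/(7*(25 + 4*π^2))

Coercivity of a(·,·) on H^1_0(-1, 3/2) means a(u, u) ≥ α ||u||_{H^1}² for every u ∈ H^1_0.
The interval has length L = 5/2, and Poincaré/coercivity depend only on L. Here a(u, u) = ∫(u')² + (5/7)·∫u².
Here 0 < c = 5/7 < 1. The condition a(u,u) ≥ α||u||_{H^1}² reads (1−α)∫(u')² ≥ (α−c)∫u². Any admissible α is ≤ 1 (rapidly oscillating u have ∫u²/∫(u')² → 0), and α = 1 would force 0 ≥ (1−c)∫u², impossible since c < 1; so 1−α > 0. By the sharp Poincaré inequality on H^1_0 of an interval of length L, ∫(u')² ≥ (π/L)²∫u² with equality for the first sine mode sin(π(x−x₀)/L) (x₀ the left endpoint), so the inequality holds for all u iff (1−α)(π/L)² ≥ α − c, i.e. α ≤ ((π/L)² + c)/((π/L)² + 1) = (1 + c(L/π)²)/(1 + (L/π)²). With (π/L)² = 4*π^2/25 and c = 5/7, the largest admissible constant is α = ((π/L)² + c)/((π/L)² + 1).
Simplifying, α = (125 + 28*π^2)/(7*(25 + 4*π^2)).


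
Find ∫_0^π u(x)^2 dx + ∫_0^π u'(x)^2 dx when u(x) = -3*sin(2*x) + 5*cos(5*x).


||u||_{H^1(0,π)}^2 = 1040/7 + 695*π/2

u'(x) = -25*sin(5*x) - 6*cos(2*x).
Expand u² and (u')² and integrate term by term on (0, π), using: for integers n ≥ 1, ∫_0^π sin²(nx) dx = ∫_0^π cos²(nx) dx = π/2; for n ≠ n', ∫_0^π sin(nx)sin(n'x) dx = ∫_0^π cos(nx)cos(n'x) dx = 0; and by product-to-sum, ∫_0^π sin(nx)cos(n'x) dx = ½∫_0^π [sin((n+n')x) + sin((n−n')x)] dx, which is 0 when n+n' is even and 2n/(n²−n'²) when n+n' is odd (it need not vanish on (0, π)).
  u² squared terms: (-3)²·∫sin(2x)² dx = 9·π/2 = 9*π/2;  (5)²·∫cos(5x)² dx = 25·π/2 = 25*π/2.
  u² cross terms: 2·(-3)·(5)·∫sin(2x)·cos(5x) dx = -30·(-4/21) = 40/7.
  So ∫_0^π u² dx = 9*π/2 + 25*π/2 + 40/7 = 40/7 + 17*π.
  (u')² squared terms: (-25)²·∫sin(5x)² dx = 625·π/2 = 625*π/2;  (-6)²·∫cos(2x)² dx = 36·π/2 = 18*π.
  (u')² cross terms: 2·(-25)·(-6)·∫sin(5x)·cos(2x) dx = 300·(10/21) = 1000/7.
  So ∫_0^π (u')² dx = 625*π/2 + 18*π + 1000/7 = 1000/7 + 661*π/2.
||u||_{H^1}^2 = (40/7 + 17*π) + (1000/7 + 661*π/2) = 1040/7 + 695*π/2.


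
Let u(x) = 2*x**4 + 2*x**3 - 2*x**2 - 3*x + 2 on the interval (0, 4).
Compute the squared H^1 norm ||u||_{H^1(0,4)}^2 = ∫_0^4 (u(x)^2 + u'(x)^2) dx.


||u||_{H^1}^2 = 114504284/315

The H^1 norm (squared) on an interval (0, L) is
  ||u||_{H^1}^2 = ∫_0^L u(x)^2 dx + ∫_0^L u'(x)^2 dx.
Compute u'(x) = 8*x**3 + 6*x**2 - 4*x - 3.
Then u(x)^2 = 4*x**8 + 8*x**7 - 4*x**6 - 20*x**5 + 20*x**3 + x**2 - 12*x + 4 and u'(x)^2 = 64*x**6 + 96*x**5 - 28*x**4 - 96*x**3 - 20*x**2 + 24*x + 9.
Integrate each monomial from 0 to 4 using ∫_0^4 c·x^n dx = c·4^(n+1)/(n+1):
  ∫_0^4 u(x)^2 dx = ∫_0^4 (4*x^8 + 8*x^7 - 4*x^6 - 20*x^5 + 20*x^3 + x^2 - 12*x + 4) dx. Term by term:
    ∫_0^4 4*x^8 dx = 1048576/9;  ∫_0^4 8*x^7 dx = 65536;  ∫_0^4 -4*x^6 dx = -65536/7;
    ∫_0^4 -20*x^5 dx = -40960/3;  ∫_0^4 20*x^3 dx = 1280;  ∫_0^4 x^2 dx = 64/3;
    ∫_0^4 -12*x dx = -96;  ∫_0^4 4 dx = 16.
  Sum: 1048576/9 + 65536 − 65536/7 − 40960/3 + 1280 + 64/3 − 96 + 16 = 10095760/63.
  ∫_0^4 u'(x)^2 dx = ∫_0^4 (64*x^6 + 96*x^5 - 28*x^4 - 96*x^3 - 20*x^2 + 24*x + 9) dx. Term by term:
    ∫_0^4 64*x^6 dx = 1048576/7;  ∫_0^4 96*x^5 dx = 65536;  ∫_0^4 -28*x^4 dx = -28672/5;
    ∫_0^4 -96*x^3 dx = -6144;  ∫_0^4 -20*x^2 dx = -1280/3;  ∫_0^4 24*x dx = 192;
    ∫_0^4 9 dx = 36.
  Sum: 1048576/7 + 65536 − 28672/5 − 6144 − 1280/3 + 192 + 36 = 21341828/105.
Adding: ||u||_{H^1}^2 = 10095760/63 + 21341828/105 = 114504284/315.


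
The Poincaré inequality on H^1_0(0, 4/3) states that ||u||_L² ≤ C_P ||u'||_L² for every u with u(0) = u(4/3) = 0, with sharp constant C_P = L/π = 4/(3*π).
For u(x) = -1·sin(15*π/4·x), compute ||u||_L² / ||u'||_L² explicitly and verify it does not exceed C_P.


||u||_L² / ||u'||_L² = 4/(15*π) < C_P = 4/(3*π).

u(x) = -1·sin(15*π/4·x), so u'(x) = -15*π*cos(15*π*x/4)/4.
Writing u(x) = A·sin(kπx/L) with A = -1 and k = 5, use ∫_0^L sin²(kπx/L) dx = L/2 and ∫_0^L cos²(kπx/L) dx = L/2.
u² = 1·sin²(15*π/4·x) and (u')² = 225*π^2/16·cos²(15*π/4·x), and each of sin², cos² integrates to L/2 = 2/3 over (0, 4/3).
∫_0^4/3 u² dx = 2/3, so ||u||_L² = sqrt(6)/3.
∫_0^4/3 (u')² dx = 75*π^2/8, so ||u'||_L² = 5*sqrt(6)*π/4.
Ratio ||u||_L² / ||u'||_L² = 4/(15*π).
Sharp Poincaré constant on H^1_0(0, 4/3) is C_P = L/π = 4/(3*π), achieved by sin(3*π/4·x).
This is the k = 5 harmonic; the ratio L/(kπ) is strictly less than C_P = L/π, consistent with the sharp inequality ||u||_L² ≤ C_P ||u'||_L².


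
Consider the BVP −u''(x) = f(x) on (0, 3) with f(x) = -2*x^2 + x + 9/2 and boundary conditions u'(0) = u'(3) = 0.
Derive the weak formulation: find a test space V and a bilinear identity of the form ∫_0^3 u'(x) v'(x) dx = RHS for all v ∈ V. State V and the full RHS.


V = H^1(0, 3) (no boundary constraint on v; u is determined up to an additive constant); weak form: ∫_0^3 u'v' dx = ∫_0^3 (-2*x^2 + x + 9/2) v dx for all v ∈ V.

Multiply both sides by a test function v and integrate from 0 to 3:
  ∫_0^3 −u''(x) v(x) dx = ∫_0^3 f(x) v(x) dx.
Integrate the LHS by parts once:
  ∫_0^3 −u'' v dx = −[u'(x) v(x)]_0^3 + ∫_0^3 u'(x) v'(x) dx.
Thus ∫_0^3 u'(x) v'(x) dx = ∫_0^3 f(x) v(x) dx + [u'(x) v(x)]_0^3.
Choose V so that boundary terms are either known or forced to vanish.
u has homogeneous Neumann: u'(0) = u'(3) = 0. So [u' v]_0^3 = 0·v(3) − 0·v(0) = 0 for any v; take V = H^1(0, 3).
Weak formulation: find u (satisfying any essential BC) such that ∫_0^3 u'(x) v'(x) dx = ∫_0^3 f v dx for all v ∈ V (homogeneous Neumann, so boundary terms vanish).
Substituting f(x) = -2*x^2 + x + 9/2, the right-hand side is ∫_0^3 (-2*x^2 + x + 9/2) v dx.
Compatibility check (pure Neumann): taking v ≡ 1 ∈ V gives 0 = ∫_0^3 f dx + (0) − (0), i.e. ∫_0^3 f dx must equal u'(0) − u'(3) = 0. Indeed ∫_0^3 (-2*x^2 + x + 9/2) dx = 0, so the data are compatible. The solution is then unique only up to an additive constant (fix it e.g. by requiring ∫_0^3 u dx = 0).


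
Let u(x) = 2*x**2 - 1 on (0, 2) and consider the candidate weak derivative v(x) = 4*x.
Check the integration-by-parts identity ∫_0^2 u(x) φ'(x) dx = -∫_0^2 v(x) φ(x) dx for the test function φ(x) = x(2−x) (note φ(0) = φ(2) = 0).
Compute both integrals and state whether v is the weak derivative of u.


LHS = -16/3, RHS = -16/3. Yes, v = u' weakly.

u(x) = 2*x**2 - 1, classical derivative u'(x) = 4*x.
φ(x) = x(2−x), so φ'(x) = 2 - 2*x.
Note φ(0) = φ(2) = 0, so the boundary term u·φ vanishes.
LHS = ∫_0^2 u(x) φ'(x) dx = ∫_0^2 (-4*x^3 + 4*x^2 + 2*x - 2) dx. Term by term:
  ∫_0^2 -4*x^3 dx = -16;  ∫_0^2 4*x^2 dx = 32/3;  ∫_0^2 2*x dx = 4;
  ∫_0^2 -2 dx = -4.
Sum: -16 + 32/3 + 4 − 4 = -16/3.
So LHS = -16/3.
∫_0^2 v(x) φ(x) dx = ∫_0^2 (-4*x^3 + 8*x^2) dx. Term by term:
  ∫_0^2 -4*x^3 dx = -16;  ∫_0^2 8*x^2 dx = 64/3.
Sum: -16 + 64/3 = 16/3.
So RHS = -∫_0^2 v(x) φ(x) dx = -16/3.
LHS = RHS, so the identity holds for this test φ.
Moreover u is smooth here and v(x) = u'(x) = 4*x pointwise, so the identity holds for every test function. Hence v is the weak derivative of u.


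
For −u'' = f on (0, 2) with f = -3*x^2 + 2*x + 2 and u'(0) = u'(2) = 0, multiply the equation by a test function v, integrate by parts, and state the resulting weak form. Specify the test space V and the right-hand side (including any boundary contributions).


V = H^1(0, 2) (no boundary constraint on v; u is determined up to an additive constant); weak form: ∫_0^2 u'v' dx = ∫_0^2 (-3*x^2 + 2*x + 2) v dx for all v ∈ V.

Multiply both sides by a test function v and integrate from 0 to 2:
  ∫_0^2 −u''(x) v(x) dx = ∫_0^2 f(x) v(x) dx.
Integrate the LHS by parts once:
  ∫_0^2 −u'' v dx = −[u'(x) v(x)]_0^2 + ∫_0^2 u'(x) v'(x) dx.
Thus ∫_0^2 u'(x) v'(x) dx = ∫_0^2 f(x) v(x) dx + [u'(x) v(x)]_0^2.
Choose V so that boundary terms are either known or forced to vanish.
u has homogeneous Neumann: u'(0) = u'(2) = 0. So [u' v]_0^2 = 0·v(2) − 0·v(0) = 0 for any v; take V = H^1(0, 2).
Weak formulation: find u (satisfying any essential BC) such that ∫_0^2 u'(x) v'(x) dx = ∫_0^2 f v dx for all v ∈ V (homogeneous Neumann, so boundary terms vanish).
Substituting f(x) = -3*x^2 + 2*x + 2, the right-hand side is ∫_0^2 (-3*x^2 + 2*x + 2) v dx.
Compatibility check (pure Neumann): taking v ≡ 1 ∈ V gives 0 = ∫_0^2 f dx + (0) − (0), i.e. ∫_0^2 f dx must equal u'(0) − u'(2) = 0. Indeed ∫_0^2 (-3*x^2 + 2*x + 2) dx = 0, so the data are compatible. The solution is then unique only up to an additive constant (fix it e.g. by requiring ∫_0^2 u dx = 0).


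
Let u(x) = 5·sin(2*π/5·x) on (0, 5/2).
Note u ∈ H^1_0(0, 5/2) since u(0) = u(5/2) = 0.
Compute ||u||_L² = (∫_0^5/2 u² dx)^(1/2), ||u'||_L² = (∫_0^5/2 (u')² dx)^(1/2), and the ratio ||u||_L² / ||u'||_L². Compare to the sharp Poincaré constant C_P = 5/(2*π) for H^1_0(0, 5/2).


||u||_L² / ||u'||_L² = 5/(2*π) = C_P.

u(x) = 5·sin(2*π/5·x), so u'(x) = 2*π*cos(2*π*x/5).
Writing u(x) = A·sin(kπx/L) with A = 5 and k = 1, use ∫_0^L sin²(kπx/L) dx = L/2 and ∫_0^L cos²(kπx/L) dx = L/2.
u² = 25·sin²(2*π/5·x) and (u')² = 4*π^2·cos²(2*π/5·x), and each of sin², cos² integrates to L/2 = 5/4 over (0, 5/2).
∫_0^5/2 u² dx = 125/4, so ||u||_L² = 5*sqrt(5)/2.
∫_0^5/2 (u')² dx = 5*π^2, so ||u'||_L² = sqrt(5)*π.
Ratio ||u||_L² / ||u'||_L² = 5/(2*π).
Sharp Poincaré constant on H^1_0(0, 5/2) is C_P = L/π = 5/(2*π), achieved by sin(2*π/5·x).
This is the k = 1 eigenfunction (up to amplitude), so the ratio equals the sharp Poincaré constant exactly.


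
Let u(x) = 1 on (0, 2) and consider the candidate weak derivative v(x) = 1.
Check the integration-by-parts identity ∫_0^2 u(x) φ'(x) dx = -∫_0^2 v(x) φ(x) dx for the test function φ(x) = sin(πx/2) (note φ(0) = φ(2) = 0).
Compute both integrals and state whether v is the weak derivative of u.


LHS = 0, RHS = -4/π. No, v is not the weak derivative of u.

u(x) = 1, classical derivative u'(x) = 0.
φ(x) = sin(πx/2), so φ'(x) = π*cos(π*x/2)/2.
Note φ(0) = φ(2) = 0, so the boundary term u·φ vanishes.
LHS = ∫_0^2 u(x) φ'(x) dx = ∫_0^2 (π*cos(π*x/2)/2) dx. Term by term:
  ∫_0^2 π*cos(π*x/2)/2 dx = 0.
So LHS = 0.
∫_0^2 v(x) φ(x) dx = ∫_0^2 (sin(π*x/2)) dx. Term by term:
  ∫_0^2 sin(π*x/2) dx = 4/π.
So RHS = -∫_0^2 v(x) φ(x) dx = -4/π.
LHS − RHS = 4/π ≠ 0, so the identity fails.
(For a valid weak derivative the identity must hold for EVERY test function, in particular this one. The failure shows v is NOT the weak derivative of u.)
Correct weak derivative would be u'(x) = 0.


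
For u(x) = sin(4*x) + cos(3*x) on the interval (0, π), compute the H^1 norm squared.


||u||_{H^1(0,π)}^2 = 160/7 + 27*π/2

u'(x) = -3*sin(3*x) + 4*cos(4*x).
Expand u² and (u')² and integrate term by term on (0, π), using: for integers n ≥ 1, ∫_0^π sin²(nx) dx = ∫_0^π cos²(nx) dx = π/2; for n ≠ n', ∫_0^π sin(nx)sin(n'x) dx = ∫_0^π cos(nx)cos(n'x) dx = 0; and by product-to-sum, ∫_0^π sin(nx)cos(n'x) dx = ½∫_0^π [sin((n+n')x) + sin((n−n')x)] dx, which is 0 when n+n' is even and 2n/(n²−n'²) when n+n' is odd (it need not vanish on (0, π)).
  u² squared terms: (1)²·∫cos(3x)² dx = 1·π/2 = π/2;  (1)²·∫sin(4x)² dx = 1·π/2 = π/2.
  u² cross terms: 2·(1)·(1)·∫cos(3x)·sin(4x) dx = 2·(8/7) = 16/7.
  So ∫_0^π u² dx = π/2 + π/2 + 16/7 = 16/7 + π.
  (u')² squared terms: (-3)²·∫sin(3x)² dx = 9·π/2 = 9*π/2;  (4)²·∫cos(4x)² dx = 16·π/2 = 8*π.
  (u')² cross terms: 2·(-3)·(4)·∫sin(3x)·cos(4x) dx = -24·(-6/7) = 144/7.
  So ∫_0^π (u')² dx = 9*π/2 + 8*π + 144/7 = 144/7 + 25*π/2.
||u||_{H^1}^2 = (16/7 + π) + (144/7 + 25*π/2) = 160/7 + 27*π/2.


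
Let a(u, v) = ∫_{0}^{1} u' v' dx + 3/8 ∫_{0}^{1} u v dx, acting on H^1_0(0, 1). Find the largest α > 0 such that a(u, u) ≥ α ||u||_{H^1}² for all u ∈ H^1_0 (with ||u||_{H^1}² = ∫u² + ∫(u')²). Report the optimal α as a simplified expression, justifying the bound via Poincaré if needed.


α = (3/8 + π^2)/(1 + π^2)

Coercivity of a(·,·) on H^1_0(0, 1) means a(u, u) ≥ α ||u||_{H^1}² for every u ∈ H^1_0.
The interval has length L = 1, and Poincaré/coercivity depend only on L. Here a(u, u) = ∫(u')² + (3/8)·∫u².
Here 0 < c = 3/8 < 1. The condition a(u,u) ≥ α||u||_{H^1}² reads (1−α)∫(u')² ≥ (α−c)∫u². Any admissible α is ≤ 1 (rapidly oscillating u have ∫u²/∫(u')² → 0), and α = 1 would force 0 ≥ (1−c)∫u², impossible since c < 1; so 1−α > 0. By the sharp Poincaré inequality on H^1_0 of an interval of length L, ∫(u')² ≥ (π/L)²∫u² with equality for the first sine mode sin(π(x−x₀)/L) (x₀ the left endpoint), so the inequality holds for all u iff (1−α)(π/L)² ≥ α − c, i.e. α ≤ ((π/L)² + c)/((π/L)² + 1) = (1 + c(L/π)²)/(1 + (L/π)²). With (π/L)² = π^2 and c = 3/8, the largest admissible constant is α = ((π/L)² + c)/((π/L)² + 1).
Simplifying, α = (3/8 + π^2)/(1 + π^2).


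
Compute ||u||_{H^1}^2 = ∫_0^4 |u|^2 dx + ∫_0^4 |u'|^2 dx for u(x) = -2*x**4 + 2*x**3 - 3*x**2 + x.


||u||_{H^1}^2 = 11742748/63

The H^1 norm (squared) on an interval (0, L) is
  ||u||_{H^1}^2 = ∫_0^L u(x)^2 dx + ∫_0^L u'(x)^2 dx.
Compute u'(x) = -8*x**3 + 6*x**2 - 6*x + 1.
Then u(x)^2 = 4*x**8 - 8*x**7 + 16*x**6 - 16*x**5 + 13*x**4 - 6*x**3 + x**2 and u'(x)^2 = 64*x**6 - 96*x**5 + 132*x**4 - 88*x**3 + 48*x**2 - 12*x + 1.
Integrate each monomial from 0 to 4 using ∫_0^4 c·x^n dx = c·4^(n+1)/(n+1):
  ∫_0^4 u(x)^2 dx = ∫_0^4 (4*x^8 - 8*x^7 + 16*x^6 - 16*x^5 + 13*x^4 - 6*x^3 + x^2) dx. Term by term:
    ∫_0^4 4*x^8 dx = 1048576/9;  ∫_0^4 -8*x^7 dx = -65536;  ∫_0^4 16*x^6 dx = 262144/7;
    ∫_0^4 -16*x^5 dx = -32768/3;  ∫_0^4 13*x^4 dx = 13312/5;  ∫_0^4 -6*x^3 dx = -384;
    ∫_0^4 x^2 dx = 64/3.
  Sum: 1048576/9 − 65536 + 262144/7 − 32768/3 + 13312/5 − 384 + 64/3 = 25136576/315.
  ∫_0^4 u'(x)^2 dx = ∫_0^4 (64*x^6 - 96*x^5 + 132*x^4 - 88*x^3 + 48*x^2 - 12*x + 1) dx. Term by term:
    ∫_0^4 64*x^6 dx = 1048576/7;  ∫_0^4 -96*x^5 dx = -65536;  ∫_0^4 132*x^4 dx = 135168/5;
    ∫_0^4 -88*x^3 dx = -5632;  ∫_0^4 48*x^2 dx = 1024;  ∫_0^4 -12*x dx = -96;
    ∫_0^4 1 dx = 4.
  Sum: 1048576/7 − 65536 + 135168/5 − 5632 + 1024 − 96 + 4 = 3730796/35.
Adding: ||u||_{H^1}^2 = 25136576/315 + 3730796/35 = 11742748/63.


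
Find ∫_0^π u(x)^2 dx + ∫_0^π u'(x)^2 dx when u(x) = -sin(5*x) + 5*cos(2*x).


||u||_{H^1(0,π)}^2 = -500/21 + 151*π/2

u'(x) = -10*sin(2*x) - 5*cos(5*x).
Expand u² and (u')² and integrate term by term on (0, π), using: for integers n ≥ 1, ∫_0^π sin²(nx) dx = ∫_0^π cos²(nx) dx = π/2; for n ≠ n', ∫_0^π sin(nx)sin(n'x) dx = ∫_0^π cos(nx)cos(n'x) dx = 0; and by product-to-sum, ∫_0^π sin(nx)cos(n'x) dx = ½∫_0^π [sin((n+n')x) + sin((n−n')x)] dx, which is 0 when n+n' is even and 2n/(n²−n'²) when n+n' is odd (it need not vanish on (0, π)).
  u² squared terms: (-1)²·∫sin(5x)² dx = 1·π/2 = π/2;  (5)²·∫cos(2x)² dx = 25·π/2 = 25*π/2.
  u² cross terms: 2·(-1)·(5)·∫sin(5x)·cos(2x) dx = -10·(10/21) = -100/21.
  So ∫_0^π u² dx = π/2 + 25*π/2 − 100/21 = -100/21 + 13*π.
  (u')² squared terms: (-10)²·∫sin(2x)² dx = 100·π/2 = 50*π;  (-5)²·∫cos(5x)² dx = 25·π/2 = 25*π/2.
  (u')² cross terms: 2·(-10)·(-5)·∫sin(2x)·cos(5x) dx = 100·(-4/21) = -400/21.
  So ∫_0^π (u')² dx = 50*π + 25*π/2 − 400/21 = -400/21 + 125*π/2.
||u||_{H^1}^2 = (-100/21 + 13*π) + (-400/21 + 125*π/2) = -500/21 + 151*π/2.


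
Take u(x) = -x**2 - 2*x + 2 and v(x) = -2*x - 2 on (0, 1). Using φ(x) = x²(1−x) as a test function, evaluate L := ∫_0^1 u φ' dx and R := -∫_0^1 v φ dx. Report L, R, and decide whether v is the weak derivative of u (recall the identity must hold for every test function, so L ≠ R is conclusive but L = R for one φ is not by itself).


LHS = 4/15, RHS = 4/15. Yes, v = u' weakly.

u(x) = -x**2 - 2*x + 2, classical derivative u'(x) = -2*x - 2.
φ(x) = x²(1−x), so φ'(x) = x*(2 - 3*x).
Note φ(0) = φ(1) = 0, so the boundary term u·φ vanishes.
LHS = ∫_0^1 u(x) φ'(x) dx = ∫_0^1 (3*x^4 + 4*x^3 - 10*x^2 + 4*x) dx. Term by term:
  ∫_0^1 3*x^4 dx = 3/5;  ∫_0^1 4*x^3 dx = 1;  ∫_0^1 -10*x^2 dx = -10/3;
  ∫_0^1 4*x dx = 2.
Sum: 3/5 + 1 − 10/3 + 2 = 4/15.
So LHS = 4/15.
∫_0^1 v(x) φ(x) dx = ∫_0^1 (2*x^4 - 2*x^2) dx. Term by term:
  ∫_0^1 2*x^4 dx = 2/5;  ∫_0^1 -2*x^2 dx = -2/3.
Sum: 2/5 − 2/3 = -4/15.
So RHS = -∫_0^1 v(x) φ(x) dx = 4/15.
LHS = RHS, so the identity holds for this test φ.
Moreover u is smooth here and v(x) = u'(x) = -2*x - 2 pointwise, so the identity holds for every test function. Hence v is the weak derivative of u.


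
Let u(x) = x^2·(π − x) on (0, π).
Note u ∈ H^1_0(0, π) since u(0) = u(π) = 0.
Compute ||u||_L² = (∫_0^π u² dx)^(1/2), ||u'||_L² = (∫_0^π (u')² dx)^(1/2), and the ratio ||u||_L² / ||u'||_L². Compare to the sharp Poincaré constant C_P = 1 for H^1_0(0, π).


||u||_L² / ||u'||_L² = sqrt(14)*π/14 < C_P = 1.

u(x) = x^2·(π − x), so u'(x) = x*(-3*x + 2*π).
u(x) = x^2·(π − x) vanishes at x = 0 and x = π, so u ∈ H^1_0(0, π). Differentiate via the product rule and integrate the resulting polynomials term by term.
  ∫_0^π u² dx = ∫_0^π (x^6 - 2*π*x^5 + π^2*x^4) dx. Term by term:
    ∫_0^π x^6 dx = π^7/7;  ∫_0^π -2*π*x^5 dx = -π^7/3;  ∫_0^π π^2*x^4 dx = π^7/5.
  Sum: π^7/7 − π^7/3 + π^7/5 = π^7/105.
  ∫_0^π (u')² dx = ∫_0^π (9*x^4 - 12*π*x^3 + 4*π^2*x^2) dx. Term by term:
    ∫_0^π 9*x^4 dx = 9*π^5/5;  ∫_0^π -12*π*x^3 dx = -3*π^5;  ∫_0^π 4*π^2*x^2 dx = 4*π^5/3.
  Sum: 9*π^5/5 − 3*π^5 + 4*π^5/3 = 2*π^5/15.
∫_0^π u² dx = π^7/105, so ||u||_L² = sqrt(105)*π^(7/2)/105.
∫_0^π (u')² dx = 2*π^5/15, so ||u'||_L² = sqrt(30)*π^(5/2)/15.
Ratio ||u||_L² / ||u'||_L² = sqrt(14)*π/14.
Sharp Poincaré constant on H^1_0(0, π) is C_P = L/π = 1, achieved by sin(x).
A polynomial bump cannot attain the sharp Poincaré constant (only the first sine eigenfunction does), so the ratio is strictly less than C_P, consistent with ||u||_L² ≤ C_P ||u'||_L².


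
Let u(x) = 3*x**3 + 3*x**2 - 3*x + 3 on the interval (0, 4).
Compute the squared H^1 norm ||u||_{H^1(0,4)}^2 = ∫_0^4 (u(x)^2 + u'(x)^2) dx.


||u||_{H^1}^2 = 1919496/35

The H^1 norm (squared) on an interval (0, L) is
  ||u||_{H^1}^2 = ∫_0^L u(x)^2 dx + ∫_0^L u'(x)^2 dx.
Compute u'(x) = 9*x**2 + 6*x - 3.
Then u(x)^2 = 9*x**6 + 18*x**5 - 9*x**4 + 27*x**2 - 18*x + 9 and u'(x)^2 = 81*x**4 + 108*x**3 - 18*x**2 - 36*x + 9.
Integrate each monomial from 0 to 4 using ∫_0^4 c·x^n dx = c·4^(n+1)/(n+1):
  ∫_0^4 u(x)^2 dx = ∫_0^4 (9*x^6 + 18*x^5 - 9*x^4 + 27*x^2 - 18*x + 9) dx. Term by term:
    ∫_0^4 9*x^6 dx = 147456/7;  ∫_0^4 18*x^5 dx = 12288;  ∫_0^4 -9*x^4 dx = -9216/5;
    ∫_0^4 27*x^2 dx = 576;  ∫_0^4 -18*x dx = -144;  ∫_0^4 9 dx = 36.
  Sum: 147456/7 + 12288 − 9216/5 + 576 − 144 + 36 = 1119228/35.
  ∫_0^4 u'(x)^2 dx = ∫_0^4 (81*x^4 + 108*x^3 - 18*x^2 - 36*x + 9) dx. Term by term:
    ∫_0^4 81*x^4 dx = 82944/5;  ∫_0^4 108*x^3 dx = 6912;  ∫_0^4 -18*x^2 dx = -384;
    ∫_0^4 -36*x dx = -288;  ∫_0^4 9 dx = 36.
  Sum: 82944/5 + 6912 − 384 − 288 + 36 = 114324/5.
Adding: ||u||_{H^1}^2 = 1119228/35 + 114324/5 = 1919496/35.


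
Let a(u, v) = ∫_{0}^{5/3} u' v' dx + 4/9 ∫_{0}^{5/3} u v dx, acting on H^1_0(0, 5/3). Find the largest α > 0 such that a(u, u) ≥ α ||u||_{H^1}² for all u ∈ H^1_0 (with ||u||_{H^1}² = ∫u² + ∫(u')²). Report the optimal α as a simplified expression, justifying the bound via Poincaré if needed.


α = (100 + 81*π^2)/(9*(25 + 9*π^2))

Coercivity of a(·,·) on H^1_0(0, 5/3) means a(u, u) ≥ α ||u||_{H^1}² for every u ∈ H^1_0.
The interval has length L = 5/3, and Poincaré/coercivity depend only on L. Here a(u, u) = ∫(u')² + (4/9)·∫u².
Here 0 < c = 4/9 < 1. The condition a(u,u) ≥ α||u||_{H^1}² reads (1−α)∫(u')² ≥ (α−c)∫u². Any admissible α is ≤ 1 (rapidly oscillating u have ∫u²/∫(u')² → 0), and α = 1 would force 0 ≥ (1−c)∫u², impossible since c < 1; so 1−α > 0. By the sharp Poincaré inequality on H^1_0 of an interval of length L, ∫(u')² ≥ (π/L)²∫u² with equality for the first sine mode sin(π(x−x₀)/L) (x₀ the left endpoint), so the inequality holds for all u iff (1−α)(π/L)² ≥ α − c, i.e. α ≤ ((π/L)² + c)/((π/L)² + 1) = (1 + c(L/π)²)/(1 + (L/π)²). With (π/L)² = 9*π^2/25 and c = 4/9, the largest admissible constant is α = ((π/L)² + c)/((π/L)² + 1).
Simplifying, α = (100 + 81*π^2)/(9*(25 + 9*π^2)).


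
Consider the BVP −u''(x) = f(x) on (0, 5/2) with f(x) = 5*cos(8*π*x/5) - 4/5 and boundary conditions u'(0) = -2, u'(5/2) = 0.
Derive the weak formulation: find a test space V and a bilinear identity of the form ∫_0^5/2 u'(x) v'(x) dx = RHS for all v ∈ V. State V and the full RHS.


V = H^1(0, 5/2) (v unrestricted at boundary; u is determined up to an additive constant); weak form: ∫_0^5/2 u'v' dx = ∫_0^5/2 (5*cos(8*π*x/5) - 4/5) v dx + 2·v(0) for all v ∈ V.

Multiply both sides by a test function v and integrate from 0 to 5/2:
  ∫_0^5/2 −u''(x) v(x) dx = ∫_0^5/2 f(x) v(x) dx.
Integrate the LHS by parts once:
  ∫_0^5/2 −u'' v dx = −[u'(x) v(x)]_0^5/2 + ∫_0^5/2 u'(x) v'(x) dx.
Thus ∫_0^5/2 u'(x) v'(x) dx = ∫_0^5/2 f(x) v(x) dx + [u'(x) v(x)]_0^5/2.
Choose V so that boundary terms are either known or forced to vanish.
u has inhomogeneous Neumann u'(0) = -2, u'(5/2) = 0. [u' v]_0^5/2 = (0)·v(5/2) − (-2)·v(0) = 2·v(0). Take V = H^1(0, 5/2); boundary term becomes part of RHS.
Weak formulation: find u (satisfying any essential BC) such that ∫_0^5/2 u'(x) v'(x) dx = ∫_0^5/2 f v dx + 2·v(0) for all v ∈ V (Neumann data are natural BCs: they enter the RHS as boundary terms).
Substituting f(x) = 5*cos(8*π*x/5) - 4/5, the right-hand side is ∫_0^5/2 (5*cos(8*π*x/5) - 4/5) v dx + 2·v(0).
Compatibility check (pure Neumann): taking v ≡ 1 ∈ V gives 0 = ∫_0^5/2 f dx + (0) − (-2), i.e. ∫_0^5/2 f dx must equal u'(0) − u'(5/2) = -2. Indeed ∫_0^5/2 (5*cos(8*π*x/5) - 4/5) dx = -2, so the data are compatible. The solution is then unique only up to an additive constant (fix it e.g. by requiring ∫_0^5/2 u dx = 0).


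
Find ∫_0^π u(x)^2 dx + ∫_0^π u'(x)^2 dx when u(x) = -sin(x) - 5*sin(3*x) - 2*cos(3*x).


||u||_{H^1(0,π)}^2 = 146*π

u'(x) = 6*sin(3*x) - cos(x) - 15*cos(3*x).
Expand u² and (u')² and integrate term by term on (0, π), using: for integers n ≥ 1, ∫_0^π sin²(nx) dx = ∫_0^π cos²(nx) dx = π/2; for n ≠ n', ∫_0^π sin(nx)sin(n'x) dx = ∫_0^π cos(nx)cos(n'x) dx = 0; and by product-to-sum, ∫_0^π sin(nx)cos(n'x) dx = ½∫_0^π [sin((n+n')x) + sin((n−n')x)] dx, which is 0 when n+n' is even and 2n/(n²−n'²) when n+n' is odd (it need not vanish on (0, π)).
  u² squared terms: (-1)²·∫sin(x)² dx = 1·π/2 = π/2;  (-5)²·∫sin(3x)² dx = 25·π/2 = 25*π/2;  (-2)²·∫cos(3x)² dx = 4·π/2 = 2*π.
  u² cross terms: 2·(-1)·(-5)·∫sin(x)·sin(3x) dx = 10·(0) = 0;  2·(-1)·(-2)·∫sin(x)·cos(3x) dx = 4·(0) = 0;  2·(-5)·(-2)·∫sin(3x)·cos(3x) dx = 20·(0) = 0.
  So ∫_0^π u² dx = π/2 + 25*π/2 + 2*π + 0 + 0 + 0 = 15*π.
  (u')² squared terms: (-1)²·∫cos(x)² dx = 1·π/2 = π/2;  (-15)²·∫cos(3x)² dx = 225·π/2 = 225*π/2;  (6)²·∫sin(3x)² dx = 36·π/2 = 18*π.
  (u')² cross terms: 2·(-1)·(-15)·∫cos(x)·cos(3x) dx = 30·(0) = 0;  2·(-1)·(6)·∫cos(x)·sin(3x) dx = -12·(0) = 0;  2·(-15)·(6)·∫cos(3x)·sin(3x) dx = -180·(0) = 0.
  So ∫_0^π (u')² dx = π/2 + 225*π/2 + 18*π + 0 + 0 + 0 = 131*π.
||u||_{H^1}^2 = (15*π) + (131*π) = 146*π.


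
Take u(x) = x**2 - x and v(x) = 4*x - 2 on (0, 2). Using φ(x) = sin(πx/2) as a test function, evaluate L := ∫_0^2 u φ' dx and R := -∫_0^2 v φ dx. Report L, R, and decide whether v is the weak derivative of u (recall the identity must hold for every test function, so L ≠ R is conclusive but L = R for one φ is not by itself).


LHS = -4/π, RHS = -8/π. No, v is not the weak derivative of u.

u(x) = x**2 - x, classical derivative u'(x) = 2*x - 1.
φ(x) = sin(πx/2), so φ'(x) = π*cos(π*x/2)/2.
Note φ(0) = φ(2) = 0, so the boundary term u·φ vanishes.
LHS = ∫_0^2 u(x) φ'(x) dx = ∫_0^2 (π*x^2*cos(π*x/2)/2 - π*x*cos(π*x/2)/2) dx. Term by term:
  ∫_0^2 π*x^2*cos(π*x/2)/2 dx = -8/π;  ∫_0^2 -π*x*cos(π*x/2)/2 dx = 4/π.
Sum: -8/π + 4/π = -4/π.
So LHS = -4/π.
∫_0^2 v(x) φ(x) dx = ∫_0^2 (4*x*sin(π*x/2) - 2*sin(π*x/2)) dx. Term by term:
  ∫_0^2 -2*sin(π*x/2) dx = -8/π;  ∫_0^2 4*x*sin(π*x/2) dx = 16/π.
Sum: -8/π + 16/π = 8/π.
So RHS = -∫_0^2 v(x) φ(x) dx = -8/π.
LHS − RHS = 4/π ≠ 0, so the identity fails.
(For a valid weak derivative the identity must hold for EVERY test function, in particular this one. The failure shows v is NOT the weak derivative of u.)
Correct weak derivative would be u'(x) = 2*x - 1.


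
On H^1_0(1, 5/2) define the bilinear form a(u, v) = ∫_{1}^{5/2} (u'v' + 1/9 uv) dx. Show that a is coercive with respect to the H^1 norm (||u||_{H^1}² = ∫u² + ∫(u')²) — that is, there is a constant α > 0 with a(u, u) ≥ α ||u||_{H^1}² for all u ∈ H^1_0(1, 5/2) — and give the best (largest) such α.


α = (1 + 4*π^2)/(9 + 4*π^2)

Coercivity of a(·,·) on H^1_0(1, 5/2) means a(u, u) ≥ α ||u||_{H^1}² for every u ∈ H^1_0.
The interval has length L = 3/2, and Poincaré/coercivity depend only on L. Here a(u, u) = ∫(u')² + (1/9)·∫u².
Here 0 < c = 1/9 < 1. The condition a(u,u) ≥ α||u||_{H^1}² reads (1−α)∫(u')² ≥ (α−c)∫u². Any admissible α is ≤ 1 (rapidly oscillating u have ∫u²/∫(u')² → 0), and α = 1 would force 0 ≥ (1−c)∫u², impossible since c < 1; so 1−α > 0. By the sharp Poincaré inequality on H^1_0 of an interval of length L, ∫(u')² ≥ (π/L)²∫u² with equality for the first sine mode sin(π(x−x₀)/L) (x₀ the left endpoint), so the inequality holds for all u iff (1−α)(π/L)² ≥ α − c, i.e. α ≤ ((π/L)² + c)/((π/L)² + 1) = (1 + c(L/π)²)/(1 + (L/π)²). With (π/L)² = 4*π^2/9 and c = 1/9, the largest admissible constant is α = ((π/L)² + c)/((π/L)² + 1).
Simplifying, α = (1 + 4*π^2)/(9 + 4*π^2).


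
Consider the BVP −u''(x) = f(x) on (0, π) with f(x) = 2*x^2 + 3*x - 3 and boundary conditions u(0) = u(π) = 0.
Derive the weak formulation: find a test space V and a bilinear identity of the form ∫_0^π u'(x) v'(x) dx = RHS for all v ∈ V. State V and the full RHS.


V = H^1_0(0, π) (so v(0) = v(π) = 0); weak form: ∫_0^π u'v' dx = ∫_0^π (2*x^2 + 3*x - 3) v dx for all v ∈ V.

Multiply both sides by a test function v and integrate from 0 to π:
  ∫_0^π −u''(x) v(x) dx = ∫_0^π f(x) v(x) dx.
Integrate the LHS by parts once:
  ∫_0^π −u'' v dx = −[u'(x) v(x)]_0^π + ∫_0^π u'(x) v'(x) dx.
Thus ∫_0^π u'(x) v'(x) dx = ∫_0^π f(x) v(x) dx + [u'(x) v(x)]_0^π.
Choose V so that boundary terms are either known or forced to vanish.
u is Dirichlet: u(0) = u(π) = 0. Let V = H^1_0(0, π); then v(0) = v(π) = 0, and [u' v]_0^π = 0.
Weak formulation: find u (satisfying any essential BC) such that ∫_0^π u'(x) v'(x) dx = ∫_0^π f v dx for all v ∈ V.
Substituting f(x) = 2*x^2 + 3*x - 3, the right-hand side is ∫_0^π (2*x^2 + 3*x - 3) v dx.


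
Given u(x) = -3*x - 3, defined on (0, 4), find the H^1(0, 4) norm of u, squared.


||u||_{H^1}^2 = 408

The H^1 norm (squared) on an interval (0, L) is
  ||u||_{H^1}^2 = ∫_0^L u(x)^2 dx + ∫_0^L u'(x)^2 dx.
Compute u'(x) = -3.
Then u(x)^2 = 9*x**2 + 18*x + 9 and u'(x)^2 = 9.
Integrate each monomial from 0 to 4 using ∫_0^4 c·x^n dx = c·4^(n+1)/(n+1):
  ∫_0^4 u(x)^2 dx = ∫_0^4 (9*x^2 + 18*x + 9) dx. Term by term:
    ∫_0^4 9*x^2 dx = 192;  ∫_0^4 18*x dx = 144;  ∫_0^4 9 dx = 36.
  Sum: 192 + 144 + 36 = 372.
  ∫_0^4 u'(x)^2 dx = ∫_0^4 (9) dx. Term by term:
    ∫_0^4 9 dx = 36.
Adding: ||u||_{H^1}^2 = 372 + 36 = 408.


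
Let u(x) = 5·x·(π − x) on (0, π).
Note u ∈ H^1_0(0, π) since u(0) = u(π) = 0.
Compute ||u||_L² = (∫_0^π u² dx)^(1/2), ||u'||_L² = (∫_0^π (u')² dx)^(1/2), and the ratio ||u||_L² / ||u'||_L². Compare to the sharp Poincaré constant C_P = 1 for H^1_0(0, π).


||u||_L² / ||u'||_L² = sqrt(10)*π/10 < C_P = 1.

u(x) = 5·x·(π − x), so u'(x) = -10*x + 5*π.
u(x) = 5·x·(π − x) vanishes at x = 0 and x = π, so u ∈ H^1_0(0, π). Differentiate via the product rule and integrate the resulting polynomials term by term.
  ∫_0^π u² dx = ∫_0^π (25*x^4 - 50*π*x^3 + 25*π^2*x^2) dx. Term by term:
    ∫_0^π 25*x^4 dx = 5*π^5;  ∫_0^π -50*π*x^3 dx = -25*π^5/2;  ∫_0^π 25*π^2*x^2 dx = 25*π^5/3.
  Sum: 5*π^5 − 25*π^5/2 + 25*π^5/3 = 5*π^5/6.
  ∫_0^π (u')² dx = ∫_0^π (100*x^2 - 100*π*x + 25*π^2) dx. Term by term:
    ∫_0^π 100*x^2 dx = 100*π^3/3;  ∫_0^π -100*π*x dx = -50*π^3;  ∫_0^π 25*π^2 dx = 25*π^3.
  Sum: 100*π^3/3 − 50*π^3 + 25*π^3 = 25*π^3/3.
∫_0^π u² dx = 5*π^5/6, so ||u||_L² = sqrt(30)*π^(5/2)/6.
∫_0^π (u')² dx = 25*π^3/3, so ||u'||_L² = 5*sqrt(3)*π^(3/2)/3.
Ratio ||u||_L² / ||u'||_L² = sqrt(10)*π/10.
Sharp Poincaré constant on H^1_0(0, π) is C_P = L/π = 1, achieved by sin(x).
A polynomial bump cannot attain the sharp Poincaré constant (only the first sine eigenfunction does), so the ratio is strictly less than C_P, consistent with ||u||_L² ≤ C_P ||u'||_L².


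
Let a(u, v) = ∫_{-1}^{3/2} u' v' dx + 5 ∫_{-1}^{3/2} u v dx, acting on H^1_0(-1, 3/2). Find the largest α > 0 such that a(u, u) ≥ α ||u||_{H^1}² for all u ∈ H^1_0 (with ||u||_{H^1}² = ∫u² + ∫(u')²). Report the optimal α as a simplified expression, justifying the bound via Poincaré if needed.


α = 1

Coercivity of a(·,·) on H^1_0(-1, 3/2) means a(u, u) ≥ α ||u||_{H^1}² for every u ∈ H^1_0.
The interval has length L = 5/2, and Poincaré/coercivity depend only on L. Here a(u, u) = ∫(u')² + (5)·∫u².
Here c = 5 ≥ 1, so a(u,u) = ∫(u')² + c∫u² ≥ ∫(u')² + ∫u² = ||u||_{H^1}², i.e. α = 1 works. No larger α is possible: a(u,u) ≥ α||u||_{H^1}² means (1−α)∫(u')² ≥ (α−c)∫u², and for the modes u_n = sin(nπ(x−x₀)/L) (x₀ the left endpoint) one has ∫u_n²/∫(u_n')² = (L/(nπ))² → 0, so a(u_n,u_n)/||u_n||_{H^1}² → 1. Hence the optimal constant is α = 1.
Therefore α = 1.


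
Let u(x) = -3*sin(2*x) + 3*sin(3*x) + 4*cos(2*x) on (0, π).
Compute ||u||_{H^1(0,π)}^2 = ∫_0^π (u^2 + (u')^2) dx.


||u||_{H^1(0,π)}^2 = 144 + 215*π/2

u'(x) = -8*sin(2*x) - 6*cos(2*x) + 9*cos(3*x).
Expand u² and (u')² and integrate term by term on (0, π), using: for integers n ≥ 1, ∫_0^π sin²(nx) dx = ∫_0^π cos²(nx) dx = π/2; for n ≠ n', ∫_0^π sin(nx)sin(n'x) dx = ∫_0^π cos(nx)cos(n'x) dx = 0; and by product-to-sum, ∫_0^π sin(nx)cos(n'x) dx = ½∫_0^π [sin((n+n')x) + sin((n−n')x)] dx, which is 0 when n+n' is even and 2n/(n²−n'²) when n+n' is odd (it need not vanish on (0, π)).
  u² squared terms: (-3)²·∫sin(2x)² dx = 9·π/2 = 9*π/2;  (3)²·∫sin(3x)² dx = 9·π/2 = 9*π/2;  (4)²·∫cos(2x)² dx = 16·π/2 = 8*π.
  u² cross terms: 2·(-3)·(3)·∫sin(2x)·sin(3x) dx = -18·(0) = 0;  2·(-3)·(4)·∫sin(2x)·cos(2x) dx = -24·(0) = 0;  2·(3)·(4)·∫sin(3x)·cos(2x) dx = 24·(6/5) = 144/5.
  So ∫_0^π u² dx = 9*π/2 + 9*π/2 + 8*π + 0 + 0 + 144/5 = 144/5 + 17*π.
  (u')² squared terms: (-8)²·∫sin(2x)² dx = 64·π/2 = 32*π;  (-6)²·∫cos(2x)² dx = 36·π/2 = 18*π;  (9)²·∫cos(3x)² dx = 81·π/2 = 81*π/2.
  (u')² cross terms: 2·(-8)·(-6)·∫sin(2x)·cos(2x) dx = 96·(0) = 0;  2·(-8)·(9)·∫sin(2x)·cos(3x) dx = -144·(-4/5) = 576/5;  2·(-6)·(9)·∫cos(2x)·cos(3x) dx = -108·(0) = 0.
  So ∫_0^π (u')² dx = 32*π + 18*π + 81*π/2 + 0 + 576/5 + 0 = 576/5 + 181*π/2.
||u||_{H^1}^2 = (144/5 + 17*π) + (576/5 + 181*π/2) = 144 + 215*π/2.


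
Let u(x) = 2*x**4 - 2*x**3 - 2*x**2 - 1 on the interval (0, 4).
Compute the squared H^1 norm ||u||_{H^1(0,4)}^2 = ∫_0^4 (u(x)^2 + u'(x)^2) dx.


||u||_{H^1}^2 = 40747244/315

The H^1 norm (squared) on an interval (0, L) is
  ||u||_{H^1}^2 = ∫_0^L u(x)^2 dx + ∫_0^L u'(x)^2 dx.
Compute u'(x) = 8*x**3 - 6*x**2 - 4*x.
Then u(x)^2 = 4*x**8 - 8*x**7 - 4*x**6 + 8*x**5 + 4*x**3 + 4*x**2 + 1 and u'(x)^2 = 64*x**6 - 96*x**5 - 28*x**4 + 48*x**3 + 16*x**2.
Integrate each monomial from 0 to 4 using ∫_0^4 c·x^n dx = c·4^(n+1)/(n+1):
  ∫_0^4 u(x)^2 dx = ∫_0^4 (4*x^8 - 8*x^7 - 4*x^6 + 8*x^5 + 4*x^3 + 4*x^2 + 1) dx. Term by term:
    ∫_0^4 4*x^8 dx = 1048576/9;  ∫_0^4 -8*x^7 dx = -65536;  ∫_0^4 -4*x^6 dx = -65536/7;
    ∫_0^4 8*x^5 dx = 16384/3;  ∫_0^4 4*x^3 dx = 256;  ∫_0^4 4*x^2 dx = 256/3;
    ∫_0^4 1 dx = 4.
  Sum: 1048576/9 − 65536 − 65536/7 + 16384/3 + 256 + 256/3 + 4 = 2987260/63.
  ∫_0^4 u'(x)^2 dx = ∫_0^4 (64*x^6 - 96*x^5 - 28*x^4 + 48*x^3 + 16*x^2) dx. Term by term:
    ∫_0^4 64*x^6 dx = 1048576/7;  ∫_0^4 -96*x^5 dx = -65536;  ∫_0^4 -28*x^4 dx = -28672/5;
    ∫_0^4 48*x^3 dx = 3072;  ∫_0^4 16*x^2 dx = 1024/3.
  Sum: 1048576/7 − 65536 − 28672/5 + 3072 + 1024/3 = 8603648/105.
Adding: ||u||_{H^1}^2 = 2987260/63 + 8603648/105 = 40747244/315.


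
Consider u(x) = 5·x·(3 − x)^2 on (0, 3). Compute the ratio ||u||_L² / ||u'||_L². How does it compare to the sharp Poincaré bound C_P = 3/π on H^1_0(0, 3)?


||u||_L² / ||u'||_L² = 3*sqrt(14)/14 < C_P = 3/π.

u(x) = 5·x·(3 − x)^2, so u'(x) = 15*(x - 3)*(x - 1).
u(x) = 5·x·(3 − x)^2 vanishes at x = 0 and x = 3, so u ∈ H^1_0(0, 3). Differentiate via the product rule and integrate the resulting polynomials term by term.
  ∫_0^3 u² dx = ∫_0^3 (25*x^6 - 300*x^5 + 1350*x^4 - 2700*x^3 + 2025*x^2) dx. Term by term:
    ∫_0^3 25*x^6 dx = 54675/7;  ∫_0^3 -300*x^5 dx = -36450;  ∫_0^3 1350*x^4 dx = 65610;
    ∫_0^3 -2700*x^3 dx = -54675;  ∫_0^3 2025*x^2 dx = 18225.
  Sum: 54675/7 − 36450 + 65610 − 54675 + 18225 = 3645/7.
  ∫_0^3 (u')² dx = ∫_0^3 (225*x^4 - 1800*x^3 + 4950*x^2 - 5400*x + 2025) dx. Term by term:
    ∫_0^3 225*x^4 dx = 10935;  ∫_0^3 -1800*x^3 dx = -36450;  ∫_0^3 4950*x^2 dx = 44550;
    ∫_0^3 -5400*x dx = -24300;  ∫_0^3 2025 dx = 6075.
  Sum: 10935 − 36450 + 44550 − 24300 + 6075 = 810.
∫_0^3 u² dx = 3645/7, so ||u||_L² = 27*sqrt(35)/7.
∫_0^3 (u')² dx = 810, so ||u'||_L² = 9*sqrt(10).
Ratio ||u||_L² / ||u'||_L² = 3*sqrt(14)/14.
Sharp Poincaré constant on H^1_0(0, 3) is C_P = L/π = 3/π, achieved by sin(π/3·x).
A polynomial bump cannot attain the sharp Poincaré constant (only the first sine eigenfunction does), so the ratio is strictly less than C_P, consistent with ||u||_L² ≤ C_P ||u'||_L².


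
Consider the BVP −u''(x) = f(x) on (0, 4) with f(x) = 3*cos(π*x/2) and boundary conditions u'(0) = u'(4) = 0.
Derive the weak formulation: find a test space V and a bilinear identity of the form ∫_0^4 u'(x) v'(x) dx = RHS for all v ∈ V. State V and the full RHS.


V = H^1(0, 4) (no boundary constraint on v; u is determined up to an additive constant); weak form: ∫_0^4 u'v' dx = ∫_0^4 (3*cos(π*x/2)) v dx for all v ∈ V.

Multiply both sides by a test function v and integrate from 0 to 4:
  ∫_0^4 −u''(x) v(x) dx = ∫_0^4 f(x) v(x) dx.
Integrate the LHS by parts once:
  ∫_0^4 −u'' v dx = −[u'(x) v(x)]_0^4 + ∫_0^4 u'(x) v'(x) dx.
Thus ∫_0^4 u'(x) v'(x) dx = ∫_0^4 f(x) v(x) dx + [u'(x) v(x)]_0^4.
Choose V so that boundary terms are either known or forced to vanish.
u has homogeneous Neumann: u'(0) = u'(4) = 0. So [u' v]_0^4 = 0·v(4) − 0·v(0) = 0 for any v; take V = H^1(0, 4).
Weak formulation: find u (satisfying any essential BC) such that ∫_0^4 u'(x) v'(x) dx = ∫_0^4 f v dx for all v ∈ V (homogeneous Neumann, so boundary terms vanish).
Substituting f(x) = 3*cos(π*x/2), the right-hand side is ∫_0^4 (3*cos(π*x/2)) v dx.
Compatibility check (pure Neumann): taking v ≡ 1 ∈ V gives 0 = ∫_0^4 f dx + (0) − (0), i.e. ∫_0^4 f dx must equal u'(0) − u'(4) = 0. Indeed ∫_0^4 (3*cos(π*x/2)) dx = 0, so the data are compatible. The solution is then unique only up to an additive constant (fix it e.g. by requiring ∫_0^4 u dx = 0).


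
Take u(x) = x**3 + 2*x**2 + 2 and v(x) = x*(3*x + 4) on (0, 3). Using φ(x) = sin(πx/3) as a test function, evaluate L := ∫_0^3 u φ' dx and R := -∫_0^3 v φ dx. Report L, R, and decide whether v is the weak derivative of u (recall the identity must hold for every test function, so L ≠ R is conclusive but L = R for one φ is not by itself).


LHS = -117/π + 324/π^3, RHS = -117/π + 324/π^3. Yes, v = u' weakly.

u(x) = x**3 + 2*x**2 + 2, classical derivative u'(x) = 3*x**2 + 4*x.
φ(x) = sin(πx/3), so φ'(x) = π*cos(π*x/3)/3.
Note φ(0) = φ(3) = 0, so the boundary term u·φ vanishes.
LHS = ∫_0^3 u(x) φ'(x) dx = ∫_0^3 (π*x^3*cos(π*x/3)/3 + 2*π*x^2*cos(π*x/3)/3 + 2*π*cos(π*x/3)/3) dx. Term by term:
  ∫_0^3 2*π*cos(π*x/3)/3 dx = 0;  ∫_0^3 π*x^3*cos(π*x/3)/3 dx = -81/π + 324/π^3;  ∫_0^3 2*π*x^2*cos(π*x/3)/3 dx = -36/π.
Sum: 0 + -81/π + 324/π^3 − 36/π = -117/π + 324/π^3.
So LHS = -117/π + 324/π^3.
∫_0^3 v(x) φ(x) dx = ∫_0^3 (3*x^2*sin(π*x/3) + 4*x*sin(π*x/3)) dx. Term by term:
  ∫_0^3 3*x^2*sin(π*x/3) dx = -324/π^3 + 81/π;  ∫_0^3 4*x*sin(π*x/3) dx = 36/π.
Sum: -324/π^3 + 81/π + 36/π = -324/π^3 + 117/π.
So RHS = -∫_0^3 v(x) φ(x) dx = -117/π + 324/π^3.
LHS = RHS, so the identity holds for this test φ.
Moreover u is smooth here and v(x) = u'(x) = 3*x**2 + 4*x pointwise, so the identity holds for every test function. Hence v is the weak derivative of u.


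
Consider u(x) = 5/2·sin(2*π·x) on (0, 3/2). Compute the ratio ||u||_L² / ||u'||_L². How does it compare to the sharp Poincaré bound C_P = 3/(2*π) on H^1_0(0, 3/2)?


||u||_L² / ||u'||_L² = 1/(2*π) < C_P = 3/(2*π).

u(x) = 5/2·sin(2*π·x), so u'(x) = 5*π*cos(2*π*x).
Writing u(x) = A·sin(kπx/L) with A = 5/2 and k = 3, use ∫_0^L sin²(kπx/L) dx = L/2 and ∫_0^L cos²(kπx/L) dx = L/2.
u² = 25/4·sin²(2*π·x) and (u')² = 25*π^2·cos²(2*π·x), and each of sin², cos² integrates to L/2 = 3/4 over (0, 3/2).
∫_0^3/2 u² dx = 75/16, so ||u||_L² = 5*sqrt(3)/4.
∫_0^3/2 (u')² dx = 75*π^2/4, so ||u'||_L² = 5*sqrt(3)*π/2.
Ratio ||u||_L² / ||u'||_L² = 1/(2*π).
Sharp Poincaré constant on H^1_0(0, 3/2) is C_P = L/π = 3/(2*π), achieved by sin(2*π/3·x).
This is the k = 3 harmonic; the ratio L/(kπ) is strictly less than C_P = L/π, consistent with the sharp inequality ||u||_L² ≤ C_P ||u'||_L².
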